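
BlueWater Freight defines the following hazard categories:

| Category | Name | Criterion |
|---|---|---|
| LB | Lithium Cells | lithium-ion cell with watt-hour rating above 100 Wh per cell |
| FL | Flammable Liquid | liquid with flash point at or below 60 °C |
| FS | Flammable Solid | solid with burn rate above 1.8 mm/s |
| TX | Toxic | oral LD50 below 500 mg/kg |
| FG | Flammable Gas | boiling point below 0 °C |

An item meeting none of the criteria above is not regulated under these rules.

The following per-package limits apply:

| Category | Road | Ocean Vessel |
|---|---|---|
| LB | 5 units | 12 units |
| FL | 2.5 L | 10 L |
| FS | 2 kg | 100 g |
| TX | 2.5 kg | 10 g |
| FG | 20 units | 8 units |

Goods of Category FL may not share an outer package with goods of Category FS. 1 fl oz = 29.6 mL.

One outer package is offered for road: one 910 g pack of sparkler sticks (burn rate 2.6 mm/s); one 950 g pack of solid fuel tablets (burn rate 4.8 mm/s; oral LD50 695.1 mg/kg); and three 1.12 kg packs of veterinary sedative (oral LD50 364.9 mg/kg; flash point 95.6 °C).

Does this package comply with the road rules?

No

Sparkler sticks: burn rate 2.6 mm/s > 1.8 mm/s → Category FS (Flammable Solid).
Burn rate 4.8 mm/s meets the Category FS criterion (Flammable Solid), so the solid fuel tablets are Category FS.
Oral LD50 364.9 mg/kg meets the Category TX criterion (Toxic), so the veterinary sedative is Category TX.
Category FS net quantity: 910 g + 950 g = 1.86 kg.
1.86 kg is within the road limit of 2 kg for Category FS.
Category TX quantity: three 1.12 kg packs = 3.36 kg.
3.36 kg exceeds the road limit of 2.5 kg for Category TX.
The segregation rule (Category FL with Category FS) does not apply to Category FS with Category TX.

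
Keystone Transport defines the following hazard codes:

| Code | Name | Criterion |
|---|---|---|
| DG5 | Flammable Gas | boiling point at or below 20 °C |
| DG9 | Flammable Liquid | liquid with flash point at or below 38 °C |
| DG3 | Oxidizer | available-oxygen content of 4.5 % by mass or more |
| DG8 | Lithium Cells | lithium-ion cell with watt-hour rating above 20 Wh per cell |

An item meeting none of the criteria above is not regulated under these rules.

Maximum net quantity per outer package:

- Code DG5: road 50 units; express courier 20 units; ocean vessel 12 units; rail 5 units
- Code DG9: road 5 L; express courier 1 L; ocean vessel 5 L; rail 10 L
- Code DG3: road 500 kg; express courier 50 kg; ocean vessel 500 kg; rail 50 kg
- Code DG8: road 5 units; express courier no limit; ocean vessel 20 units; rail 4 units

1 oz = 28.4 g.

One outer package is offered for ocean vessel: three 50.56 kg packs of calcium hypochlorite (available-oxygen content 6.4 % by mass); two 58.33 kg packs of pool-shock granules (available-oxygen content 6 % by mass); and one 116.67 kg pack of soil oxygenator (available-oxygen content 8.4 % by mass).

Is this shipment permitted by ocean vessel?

Available-oxygen content 6.4 % by mass meets the Code DG3 criterion (Oxidizer), so the calcium hypochlorite is Code DG3.
With available-oxygen content 6 % by mass (≥ 4.5 % by mass), the pool-shock granules fall in Code DG3.
Soil oxygenator: available-oxygen content 8.4 % by mass ≥ 4.5 % by mass → Code DG3 (Oxidizer).
Total Code DG3: (three 50.56 kg packs = 151.68 kg) + (two 58.33 kg packs = 116.66 kg) + 116.67 kg = 385.01 kg.
385.01 kg is within the ocean vessel limit of 500 kg for Code DG3.

Yes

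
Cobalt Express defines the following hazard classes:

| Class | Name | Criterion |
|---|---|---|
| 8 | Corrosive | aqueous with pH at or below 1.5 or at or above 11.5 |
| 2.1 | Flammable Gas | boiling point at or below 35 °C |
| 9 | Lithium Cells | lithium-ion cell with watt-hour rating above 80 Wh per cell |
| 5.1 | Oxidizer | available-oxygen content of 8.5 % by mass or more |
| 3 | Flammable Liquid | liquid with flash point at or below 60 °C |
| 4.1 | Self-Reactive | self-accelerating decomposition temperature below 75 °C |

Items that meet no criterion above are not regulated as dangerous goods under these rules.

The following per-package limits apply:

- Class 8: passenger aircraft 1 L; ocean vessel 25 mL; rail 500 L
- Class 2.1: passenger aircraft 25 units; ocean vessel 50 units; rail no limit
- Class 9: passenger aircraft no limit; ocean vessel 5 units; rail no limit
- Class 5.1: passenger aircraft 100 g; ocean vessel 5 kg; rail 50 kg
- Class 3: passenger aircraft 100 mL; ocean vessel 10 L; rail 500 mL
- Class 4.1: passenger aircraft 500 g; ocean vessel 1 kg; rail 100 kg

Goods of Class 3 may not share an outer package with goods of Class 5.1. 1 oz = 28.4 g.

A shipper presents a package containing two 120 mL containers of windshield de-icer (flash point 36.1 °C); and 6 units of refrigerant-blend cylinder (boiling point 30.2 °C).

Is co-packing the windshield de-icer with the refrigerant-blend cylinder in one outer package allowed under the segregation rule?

Yes

Flash point 36.1 °C meets the Class 3 criterion (Flammable Liquid), so the windshield de-icer is Class 3.
The refrigerant-blend cylinder has boiling point 30.2 °C, which is ≤ 35 °C, so it is Class 2.1 (Flammable Gas).
No segregation rule bars Class 3 with Class 2.1.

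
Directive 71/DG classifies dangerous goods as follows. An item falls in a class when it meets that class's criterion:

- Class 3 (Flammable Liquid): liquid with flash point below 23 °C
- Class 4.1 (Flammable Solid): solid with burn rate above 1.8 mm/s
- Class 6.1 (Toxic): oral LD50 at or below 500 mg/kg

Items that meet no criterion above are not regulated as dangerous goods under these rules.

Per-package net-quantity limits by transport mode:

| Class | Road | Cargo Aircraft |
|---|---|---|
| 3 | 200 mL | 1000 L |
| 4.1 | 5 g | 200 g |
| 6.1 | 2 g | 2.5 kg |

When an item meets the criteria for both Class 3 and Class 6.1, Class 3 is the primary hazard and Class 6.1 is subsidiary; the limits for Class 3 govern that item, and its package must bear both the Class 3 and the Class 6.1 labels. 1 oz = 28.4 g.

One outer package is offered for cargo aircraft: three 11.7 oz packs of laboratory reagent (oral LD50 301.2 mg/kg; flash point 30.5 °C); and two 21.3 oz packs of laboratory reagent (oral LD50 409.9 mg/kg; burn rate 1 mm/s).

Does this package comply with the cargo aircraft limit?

Oral LD50 301.2 mg/kg meets the Class 6.1 criterion (Toxic), so the laboratory reagent is Class 6.1.
Laboratory reagent: oral LD50 409.9 mg/kg ≤ 500 mg/kg → Class 6.1 (Toxic).
Total Class 6.1: (three 11.7 oz packs = 996.84 g) + (two 21.3 oz packs = 1209.84 g) = 2206.68 g.
That is within the Class 6.1 cargo aircraft limit of 2.5 kg.

Yes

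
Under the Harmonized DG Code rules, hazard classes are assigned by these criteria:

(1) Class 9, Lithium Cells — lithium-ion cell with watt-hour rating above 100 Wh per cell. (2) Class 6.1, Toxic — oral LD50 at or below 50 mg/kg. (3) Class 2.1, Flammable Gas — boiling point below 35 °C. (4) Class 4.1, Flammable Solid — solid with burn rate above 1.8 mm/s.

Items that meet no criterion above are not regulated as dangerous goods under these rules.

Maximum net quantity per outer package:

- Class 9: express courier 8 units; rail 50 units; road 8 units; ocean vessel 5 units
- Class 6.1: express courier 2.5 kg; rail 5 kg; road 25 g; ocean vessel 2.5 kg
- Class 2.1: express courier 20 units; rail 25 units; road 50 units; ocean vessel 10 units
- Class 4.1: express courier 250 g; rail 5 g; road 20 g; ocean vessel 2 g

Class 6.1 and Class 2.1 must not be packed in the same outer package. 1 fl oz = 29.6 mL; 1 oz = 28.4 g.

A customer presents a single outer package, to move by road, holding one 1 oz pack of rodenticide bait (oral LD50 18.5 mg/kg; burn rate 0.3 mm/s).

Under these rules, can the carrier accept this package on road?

Oral LD50 18.5 mg/kg meets the Class 6.1 criterion (Toxic), so the rodenticide bait is Class 6.1.
Class 6.1 quantity: one 1 oz pack = 28.4 g.
That exceeds the Class 6.1 road limit of 25 g.

No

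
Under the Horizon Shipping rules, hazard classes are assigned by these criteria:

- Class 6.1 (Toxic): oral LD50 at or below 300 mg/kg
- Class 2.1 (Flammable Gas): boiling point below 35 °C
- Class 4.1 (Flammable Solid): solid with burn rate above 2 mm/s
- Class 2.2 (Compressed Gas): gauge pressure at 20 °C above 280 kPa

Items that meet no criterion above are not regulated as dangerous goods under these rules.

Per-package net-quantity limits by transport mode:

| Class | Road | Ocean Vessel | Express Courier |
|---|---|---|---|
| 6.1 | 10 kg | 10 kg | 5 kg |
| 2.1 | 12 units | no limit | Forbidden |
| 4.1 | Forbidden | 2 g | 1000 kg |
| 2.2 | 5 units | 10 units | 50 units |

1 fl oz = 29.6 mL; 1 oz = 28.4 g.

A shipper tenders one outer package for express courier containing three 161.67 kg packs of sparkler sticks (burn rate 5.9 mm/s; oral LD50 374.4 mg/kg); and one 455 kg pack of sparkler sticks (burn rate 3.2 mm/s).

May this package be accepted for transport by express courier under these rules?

Yes

Sparkler sticks: burn rate 5.9 mm/s > 2 mm/s → Class 4.1 (Flammable Solid).
The sparkler sticks have burn rate 3.2 mm/s, which is > 2 mm/s, so they are Class 4.1 (Flammable Solid).
Total Class 4.1: (three 161.67 kg packs = 485.01 kg) + 455 kg = 940.01 kg.
940.01 kg is within the express courier limit of 1000 kg for Class 4.1.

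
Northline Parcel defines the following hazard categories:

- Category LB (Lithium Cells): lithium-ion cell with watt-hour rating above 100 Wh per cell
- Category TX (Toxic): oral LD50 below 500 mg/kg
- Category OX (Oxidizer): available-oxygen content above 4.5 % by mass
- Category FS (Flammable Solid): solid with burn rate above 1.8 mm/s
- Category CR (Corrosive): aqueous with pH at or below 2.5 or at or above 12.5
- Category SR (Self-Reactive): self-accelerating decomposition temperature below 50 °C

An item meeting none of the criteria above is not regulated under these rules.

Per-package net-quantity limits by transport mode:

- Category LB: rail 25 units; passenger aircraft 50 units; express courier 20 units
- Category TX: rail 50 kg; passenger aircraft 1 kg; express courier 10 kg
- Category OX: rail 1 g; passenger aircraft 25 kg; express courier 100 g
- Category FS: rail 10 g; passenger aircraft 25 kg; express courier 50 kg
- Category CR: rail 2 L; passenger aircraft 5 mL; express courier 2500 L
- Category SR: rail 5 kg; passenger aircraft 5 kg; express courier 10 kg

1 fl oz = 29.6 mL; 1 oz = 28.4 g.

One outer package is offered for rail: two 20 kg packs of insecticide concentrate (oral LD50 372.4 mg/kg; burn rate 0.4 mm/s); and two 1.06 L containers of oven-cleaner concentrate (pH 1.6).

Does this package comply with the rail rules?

No

The insecticide concentrate has oral LD50 372.4 mg/kg, which is < 500 mg/kg, so it is Category TX (Toxic).
With pH 1.6 (≤ 2.5), the oven-cleaner concentrate falls in Category CR.
Category CR quantity: two 1.06 L containers = 2.12 L.
2.12 L > 2 L (rail limit, Category CR) — over the limit.
Category TX quantity: two 20 kg packs = 40 kg.
That is within the Category TX rail limit of 50 kg.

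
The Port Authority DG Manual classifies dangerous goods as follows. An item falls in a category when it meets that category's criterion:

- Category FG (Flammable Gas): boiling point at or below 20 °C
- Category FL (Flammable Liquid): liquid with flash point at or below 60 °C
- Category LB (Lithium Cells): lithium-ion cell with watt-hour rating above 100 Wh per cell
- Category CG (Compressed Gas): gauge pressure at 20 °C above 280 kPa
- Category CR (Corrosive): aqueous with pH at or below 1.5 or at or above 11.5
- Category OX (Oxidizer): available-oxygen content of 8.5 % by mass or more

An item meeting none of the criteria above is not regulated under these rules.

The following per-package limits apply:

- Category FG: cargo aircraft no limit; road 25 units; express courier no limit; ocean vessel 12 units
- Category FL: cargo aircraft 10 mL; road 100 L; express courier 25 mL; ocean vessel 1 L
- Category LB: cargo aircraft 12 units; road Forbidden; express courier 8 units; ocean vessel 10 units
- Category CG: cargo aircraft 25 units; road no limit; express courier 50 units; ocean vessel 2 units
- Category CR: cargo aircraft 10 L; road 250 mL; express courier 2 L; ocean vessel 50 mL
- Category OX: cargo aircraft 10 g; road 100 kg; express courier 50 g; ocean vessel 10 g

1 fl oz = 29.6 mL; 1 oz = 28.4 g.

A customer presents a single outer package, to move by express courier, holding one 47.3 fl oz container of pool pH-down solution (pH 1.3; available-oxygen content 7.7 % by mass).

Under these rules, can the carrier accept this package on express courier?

Yes

pH 1.3 meets the Category CR criterion (Corrosive), so the pool pH-down solution is Category CR.
Category CR quantity: one 47.3 fl oz container = 1400.08 mL.
That is within the Category CR express courier limit of 2 L.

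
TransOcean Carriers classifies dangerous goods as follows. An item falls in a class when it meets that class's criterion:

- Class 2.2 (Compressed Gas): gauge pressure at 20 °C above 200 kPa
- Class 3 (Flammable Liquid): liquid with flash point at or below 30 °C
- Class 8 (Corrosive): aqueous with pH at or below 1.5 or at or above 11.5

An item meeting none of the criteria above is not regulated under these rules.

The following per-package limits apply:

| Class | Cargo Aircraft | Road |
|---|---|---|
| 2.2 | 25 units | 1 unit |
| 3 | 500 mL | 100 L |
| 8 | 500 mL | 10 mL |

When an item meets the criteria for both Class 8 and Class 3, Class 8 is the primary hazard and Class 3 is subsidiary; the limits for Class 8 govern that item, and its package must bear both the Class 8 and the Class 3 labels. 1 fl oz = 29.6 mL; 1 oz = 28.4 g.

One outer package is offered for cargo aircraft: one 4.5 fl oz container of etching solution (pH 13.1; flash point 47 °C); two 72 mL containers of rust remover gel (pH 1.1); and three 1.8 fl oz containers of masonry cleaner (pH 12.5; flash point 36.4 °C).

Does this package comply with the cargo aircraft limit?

Yes

The etching solution has pH 13.1, which is ≥ 11.5, so it is Class 8 (Corrosive).
With pH 1.1 (≤ 1.5), the rust remover gel falls in Class 8.
pH 12.5 meets the Class 8 criterion (Corrosive), so the masonry cleaner is Class 8.
Class 8 net quantity: (one 4.5 fl oz container = 133.2 mL) + (two 72 mL containers = 144 mL) + (three 1.8 fl oz containers = 159.84 mL) = 437.04 mL.
437.04 mL ≤ 500 mL (cargo aircraft limit, Class 8) — within limit.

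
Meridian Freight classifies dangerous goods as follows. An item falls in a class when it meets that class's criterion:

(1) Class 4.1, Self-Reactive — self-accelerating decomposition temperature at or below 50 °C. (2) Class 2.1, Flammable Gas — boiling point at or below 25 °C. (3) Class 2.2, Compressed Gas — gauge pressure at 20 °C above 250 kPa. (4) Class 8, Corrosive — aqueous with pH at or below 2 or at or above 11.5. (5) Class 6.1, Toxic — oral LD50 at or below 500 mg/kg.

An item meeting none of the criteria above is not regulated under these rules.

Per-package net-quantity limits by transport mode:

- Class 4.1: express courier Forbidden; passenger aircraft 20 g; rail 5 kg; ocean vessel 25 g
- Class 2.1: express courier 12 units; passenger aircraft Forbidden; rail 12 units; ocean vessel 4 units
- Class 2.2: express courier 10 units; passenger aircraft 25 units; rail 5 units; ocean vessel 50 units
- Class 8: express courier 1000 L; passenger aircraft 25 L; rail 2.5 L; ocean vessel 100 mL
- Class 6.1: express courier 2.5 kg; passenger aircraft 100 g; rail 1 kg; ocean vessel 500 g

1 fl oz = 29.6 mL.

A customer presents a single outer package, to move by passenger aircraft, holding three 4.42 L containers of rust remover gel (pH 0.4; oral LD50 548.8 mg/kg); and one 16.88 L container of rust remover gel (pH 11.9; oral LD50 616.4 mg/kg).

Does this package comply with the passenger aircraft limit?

Rust remover gel: pH 0.4 ≤ 2 → Class 8 (Corrosive).
With pH 11.9 (≥ 11.5), the rust remover gel falls in Class 8.
Class 8 net quantity: (three 4.42 L containers = 13.26 L) + 16.88 L = 30.14 L.
That exceeds the Class 8 passenger aircraft limit of 25 L.

No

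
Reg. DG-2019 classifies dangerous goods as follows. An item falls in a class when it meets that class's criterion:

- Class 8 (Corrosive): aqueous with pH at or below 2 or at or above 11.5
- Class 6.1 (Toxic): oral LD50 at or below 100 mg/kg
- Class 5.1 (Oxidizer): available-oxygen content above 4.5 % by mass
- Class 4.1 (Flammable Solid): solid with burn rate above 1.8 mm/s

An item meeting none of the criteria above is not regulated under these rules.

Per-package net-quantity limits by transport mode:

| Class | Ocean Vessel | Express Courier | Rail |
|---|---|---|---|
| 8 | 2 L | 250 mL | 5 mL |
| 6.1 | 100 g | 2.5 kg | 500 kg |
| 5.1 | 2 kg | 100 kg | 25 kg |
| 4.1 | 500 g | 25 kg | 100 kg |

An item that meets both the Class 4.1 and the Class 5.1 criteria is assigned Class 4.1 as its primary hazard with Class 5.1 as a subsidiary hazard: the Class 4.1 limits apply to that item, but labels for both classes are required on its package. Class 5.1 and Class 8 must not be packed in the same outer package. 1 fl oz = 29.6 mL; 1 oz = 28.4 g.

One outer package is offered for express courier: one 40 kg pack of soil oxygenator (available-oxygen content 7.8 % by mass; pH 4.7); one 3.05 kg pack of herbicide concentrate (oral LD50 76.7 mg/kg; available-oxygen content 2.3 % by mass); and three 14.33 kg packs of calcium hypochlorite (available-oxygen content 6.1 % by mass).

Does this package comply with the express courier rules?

No

Soil oxygenator: available-oxygen content 7.8 % by mass > 4.5 % by mass → Class 5.1 (Oxidizer).
The herbicide concentrate has oral LD50 76.7 mg/kg, which is ≤ 100 mg/kg, so it is Class 6.1 (Toxic).
Calcium hypochlorite: available-oxygen content 6.1 % by mass > 4.5 % by mass → Class 5.1 (Oxidizer).
Class 5.1 net quantity: 40 kg + (three 14.33 kg packs = 42.99 kg) = 82.99 kg.
That is within the Class 5.1 express courier limit of 100 kg.
Class 6.1 quantity: 3.05 kg.
3.05 kg exceeds the express courier limit of 2.5 kg for Class 6.1.
The segregation rule (Class 5.1 with Class 8) does not apply to Class 5.1 with Class 6.1.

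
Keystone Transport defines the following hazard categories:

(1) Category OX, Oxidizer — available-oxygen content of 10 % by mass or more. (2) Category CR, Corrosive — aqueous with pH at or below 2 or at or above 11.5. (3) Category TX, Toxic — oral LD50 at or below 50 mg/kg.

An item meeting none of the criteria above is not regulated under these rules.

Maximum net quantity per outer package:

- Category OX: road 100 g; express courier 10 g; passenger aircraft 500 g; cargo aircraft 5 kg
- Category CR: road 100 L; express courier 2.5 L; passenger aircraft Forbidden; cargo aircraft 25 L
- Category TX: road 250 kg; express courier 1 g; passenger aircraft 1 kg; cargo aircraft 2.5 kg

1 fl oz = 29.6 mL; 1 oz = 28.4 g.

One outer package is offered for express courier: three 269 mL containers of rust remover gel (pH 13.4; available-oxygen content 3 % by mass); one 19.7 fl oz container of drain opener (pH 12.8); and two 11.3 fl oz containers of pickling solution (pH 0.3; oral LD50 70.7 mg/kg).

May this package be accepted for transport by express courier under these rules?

Yes

With pH 13.4 (≥ 11.5), the rust remover gel falls in Category CR.
pH 12.8 meets the Category CR criterion (Corrosive), so the drain opener is Category CR.
Pickling solution: pH 0.3 ≤ 2 → Category CR (Corrosive).
Category CR net quantity: (three 269 mL containers = 807 mL) + (one 19.7 fl oz container = 583.12 mL) + (two 11.3 fl oz containers = 668.96 mL) = 2059.08 mL.
2059.08 mL ≤ 2.5 L (express courier limit, Category CR) — within limit.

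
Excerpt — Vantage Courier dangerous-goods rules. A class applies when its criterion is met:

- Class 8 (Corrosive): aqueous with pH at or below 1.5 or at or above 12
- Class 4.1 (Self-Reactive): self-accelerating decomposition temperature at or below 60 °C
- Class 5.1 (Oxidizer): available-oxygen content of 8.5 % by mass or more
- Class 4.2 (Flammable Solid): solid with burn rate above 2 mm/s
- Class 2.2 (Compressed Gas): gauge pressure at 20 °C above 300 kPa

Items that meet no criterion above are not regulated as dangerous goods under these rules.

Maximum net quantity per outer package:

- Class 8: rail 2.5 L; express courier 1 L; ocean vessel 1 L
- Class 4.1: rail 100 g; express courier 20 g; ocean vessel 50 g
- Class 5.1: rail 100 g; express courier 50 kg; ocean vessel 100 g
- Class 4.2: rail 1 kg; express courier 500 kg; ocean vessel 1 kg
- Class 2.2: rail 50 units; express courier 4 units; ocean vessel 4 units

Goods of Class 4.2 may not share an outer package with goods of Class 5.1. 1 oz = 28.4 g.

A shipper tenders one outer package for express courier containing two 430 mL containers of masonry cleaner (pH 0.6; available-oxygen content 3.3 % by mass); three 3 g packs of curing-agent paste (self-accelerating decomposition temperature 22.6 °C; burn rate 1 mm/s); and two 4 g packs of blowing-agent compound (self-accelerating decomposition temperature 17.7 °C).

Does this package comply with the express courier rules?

Yes

The masonry cleaner has pH 0.6, which is ≤ 1.5, so it is Class 8 (Corrosive).
The curing-agent paste has self-accelerating decomposition temperature 22.6 °C, which is ≤ 60 °C, so it is Class 4.1 (Self-Reactive).
The blowing-agent compound has self-accelerating decomposition temperature 17.7 °C, which is ≤ 60 °C, so it is Class 4.1 (Self-Reactive).
Total Class 4.1: (three 3 g packs = 9 g) + (two 4 g packs = 8 g) = 17 g.
That is within the Class 4.1 express courier limit of 20 g.
Class 8 quantity: two 430 mL containers = 860 mL.
That is within the Class 8 express courier limit of 1 L.
The segregation rule (Class 4.2 with Class 5.1) does not apply to Class 4.1 with Class 8.
Every hazard class is within its express courier limit and no segregation rule is violated.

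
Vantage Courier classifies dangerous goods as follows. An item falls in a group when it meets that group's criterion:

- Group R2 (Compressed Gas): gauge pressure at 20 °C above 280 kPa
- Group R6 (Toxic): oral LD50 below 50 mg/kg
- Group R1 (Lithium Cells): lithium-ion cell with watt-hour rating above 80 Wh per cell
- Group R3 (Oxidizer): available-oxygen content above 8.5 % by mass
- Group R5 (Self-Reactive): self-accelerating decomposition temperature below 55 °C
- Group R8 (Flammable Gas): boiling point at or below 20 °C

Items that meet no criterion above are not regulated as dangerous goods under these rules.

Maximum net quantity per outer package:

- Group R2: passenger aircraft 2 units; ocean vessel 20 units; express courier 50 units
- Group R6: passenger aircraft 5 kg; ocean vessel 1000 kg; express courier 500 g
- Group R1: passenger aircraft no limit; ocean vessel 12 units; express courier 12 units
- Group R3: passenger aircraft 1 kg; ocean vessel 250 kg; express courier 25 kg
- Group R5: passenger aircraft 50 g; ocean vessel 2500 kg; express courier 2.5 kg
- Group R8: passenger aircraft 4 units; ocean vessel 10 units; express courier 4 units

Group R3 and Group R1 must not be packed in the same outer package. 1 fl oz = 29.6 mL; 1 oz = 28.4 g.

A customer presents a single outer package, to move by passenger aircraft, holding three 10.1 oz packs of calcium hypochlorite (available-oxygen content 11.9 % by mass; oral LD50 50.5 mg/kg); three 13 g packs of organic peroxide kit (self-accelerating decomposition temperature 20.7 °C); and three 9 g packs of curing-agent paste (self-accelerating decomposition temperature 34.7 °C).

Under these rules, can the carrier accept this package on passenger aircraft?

No

Available-oxygen content 11.9 % by mass meets the Group R3 criterion (Oxidizer), so the calcium hypochlorite is Group R3.
The organic peroxide kit has self-accelerating decomposition temperature 20.7 °C, which is < 55 °C, so it is Group R5 (Self-Reactive).
Curing-agent paste: self-accelerating decomposition temperature 34.7 °C < 55 °C → Group R5 (Self-Reactive).
Total Group R5: (three 13 g packs = 39 g) + (three 9 g packs = 27 g) = 66 g.
66 g exceeds the passenger aircraft limit of 50 g for Group R5.
Group R3 quantity: three 10.1 oz packs = 860.52 g.
That is within the Group R3 passenger aircraft limit of 1 kg.
The segregation rule (Group R3 with Group R1) does not apply to Group R5 with Group R3.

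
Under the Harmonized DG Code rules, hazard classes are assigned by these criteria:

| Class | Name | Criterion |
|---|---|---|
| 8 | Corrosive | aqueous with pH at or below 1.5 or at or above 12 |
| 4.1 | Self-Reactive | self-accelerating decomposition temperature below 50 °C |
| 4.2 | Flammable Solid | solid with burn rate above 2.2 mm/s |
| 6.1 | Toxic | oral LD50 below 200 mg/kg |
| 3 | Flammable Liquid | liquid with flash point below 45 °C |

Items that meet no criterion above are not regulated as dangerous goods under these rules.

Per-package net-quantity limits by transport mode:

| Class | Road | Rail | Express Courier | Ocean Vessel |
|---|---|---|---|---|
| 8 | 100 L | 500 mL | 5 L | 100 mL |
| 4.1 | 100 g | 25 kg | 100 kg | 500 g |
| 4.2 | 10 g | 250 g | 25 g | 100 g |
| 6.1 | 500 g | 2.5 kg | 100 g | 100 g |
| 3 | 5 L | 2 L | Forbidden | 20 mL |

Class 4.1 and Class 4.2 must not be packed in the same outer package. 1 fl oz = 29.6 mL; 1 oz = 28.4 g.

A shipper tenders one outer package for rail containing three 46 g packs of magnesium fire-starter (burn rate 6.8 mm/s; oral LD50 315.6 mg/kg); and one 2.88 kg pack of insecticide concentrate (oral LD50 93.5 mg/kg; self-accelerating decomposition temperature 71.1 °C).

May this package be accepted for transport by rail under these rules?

No

The magnesium fire-starter has burn rate 6.8 mm/s, which is > 2.2 mm/s, so it is Class 4.2 (Flammable Solid).
Oral LD50 93.5 mg/kg meets the Class 6.1 criterion (Toxic), so the insecticide concentrate is Class 6.1.
Class 6.1 quantity: 2.88 kg.
2.88 kg > 2.5 kg (rail limit, Class 6.1) — over the limit.
Class 4.2 quantity: three 46 g packs = 138 g.
138 g is within the rail limit of 250 g for Class 4.2.
The segregation rule (Class 4.1 with Class 4.2) does not apply to Class 6.1 with Class 4.2.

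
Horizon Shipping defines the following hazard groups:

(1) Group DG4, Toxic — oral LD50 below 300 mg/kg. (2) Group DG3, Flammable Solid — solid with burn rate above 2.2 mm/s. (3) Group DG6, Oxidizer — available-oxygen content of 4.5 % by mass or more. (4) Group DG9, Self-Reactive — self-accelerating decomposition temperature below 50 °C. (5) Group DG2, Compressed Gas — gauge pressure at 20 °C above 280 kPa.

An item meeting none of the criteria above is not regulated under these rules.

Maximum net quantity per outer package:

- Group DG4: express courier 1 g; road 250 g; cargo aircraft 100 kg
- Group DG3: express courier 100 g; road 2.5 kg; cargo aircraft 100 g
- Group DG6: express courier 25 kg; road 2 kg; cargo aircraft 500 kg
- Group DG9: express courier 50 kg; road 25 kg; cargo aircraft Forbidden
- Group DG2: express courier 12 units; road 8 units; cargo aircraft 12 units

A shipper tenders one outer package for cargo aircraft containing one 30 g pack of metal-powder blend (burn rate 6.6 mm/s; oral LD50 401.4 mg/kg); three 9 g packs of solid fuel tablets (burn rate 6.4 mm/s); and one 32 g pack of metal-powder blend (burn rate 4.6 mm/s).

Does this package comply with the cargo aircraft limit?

Yes

Metal-powder blend: burn rate 6.6 mm/s > 2.2 mm/s → Group DG3 (Flammable Solid).
Burn rate 6.4 mm/s meets the Group DG3 criterion (Flammable Solid), so the solid fuel tablets are Group DG3.
Burn rate 4.6 mm/s meets the Group DG3 criterion (Flammable Solid), so the metal-powder blend is Group DG3.
Group DG3 net quantity: 30 g + (three 9 g packs = 27 g) + 32 g = 89 g.
That is within the Group DG3 cargo aircraft limit of 100 g.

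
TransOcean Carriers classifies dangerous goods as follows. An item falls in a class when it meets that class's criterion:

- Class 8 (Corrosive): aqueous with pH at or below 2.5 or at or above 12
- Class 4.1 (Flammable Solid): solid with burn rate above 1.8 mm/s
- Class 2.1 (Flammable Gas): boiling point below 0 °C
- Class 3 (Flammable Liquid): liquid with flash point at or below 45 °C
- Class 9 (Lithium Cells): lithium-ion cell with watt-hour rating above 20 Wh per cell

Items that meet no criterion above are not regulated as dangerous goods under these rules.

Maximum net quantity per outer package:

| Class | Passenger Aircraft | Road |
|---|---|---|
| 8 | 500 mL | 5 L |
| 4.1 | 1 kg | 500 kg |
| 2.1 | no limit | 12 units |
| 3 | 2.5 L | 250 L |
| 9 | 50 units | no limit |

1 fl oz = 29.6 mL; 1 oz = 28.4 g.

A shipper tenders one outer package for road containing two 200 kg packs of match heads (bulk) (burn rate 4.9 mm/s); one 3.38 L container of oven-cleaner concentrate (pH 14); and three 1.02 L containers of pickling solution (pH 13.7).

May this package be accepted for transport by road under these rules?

No

Match heads (bulk): burn rate 4.9 mm/s > 1.8 mm/s → Class 4.1 (Flammable Solid).
With pH 14 (≥ 12), the oven-cleaner concentrate falls in Class 8.
With pH 13.7 (≥ 12), the pickling solution falls in Class 8.
Total Class 8: 3.38 L + (three 1.02 L containers = 3.06 L) = 6.44 L.
That exceeds the Class 8 road limit of 5 L.
Class 4.1 quantity: two 200 kg packs = 400 kg.
400 kg ≤ 500 kg (road limit, Class 4.1) — within limit.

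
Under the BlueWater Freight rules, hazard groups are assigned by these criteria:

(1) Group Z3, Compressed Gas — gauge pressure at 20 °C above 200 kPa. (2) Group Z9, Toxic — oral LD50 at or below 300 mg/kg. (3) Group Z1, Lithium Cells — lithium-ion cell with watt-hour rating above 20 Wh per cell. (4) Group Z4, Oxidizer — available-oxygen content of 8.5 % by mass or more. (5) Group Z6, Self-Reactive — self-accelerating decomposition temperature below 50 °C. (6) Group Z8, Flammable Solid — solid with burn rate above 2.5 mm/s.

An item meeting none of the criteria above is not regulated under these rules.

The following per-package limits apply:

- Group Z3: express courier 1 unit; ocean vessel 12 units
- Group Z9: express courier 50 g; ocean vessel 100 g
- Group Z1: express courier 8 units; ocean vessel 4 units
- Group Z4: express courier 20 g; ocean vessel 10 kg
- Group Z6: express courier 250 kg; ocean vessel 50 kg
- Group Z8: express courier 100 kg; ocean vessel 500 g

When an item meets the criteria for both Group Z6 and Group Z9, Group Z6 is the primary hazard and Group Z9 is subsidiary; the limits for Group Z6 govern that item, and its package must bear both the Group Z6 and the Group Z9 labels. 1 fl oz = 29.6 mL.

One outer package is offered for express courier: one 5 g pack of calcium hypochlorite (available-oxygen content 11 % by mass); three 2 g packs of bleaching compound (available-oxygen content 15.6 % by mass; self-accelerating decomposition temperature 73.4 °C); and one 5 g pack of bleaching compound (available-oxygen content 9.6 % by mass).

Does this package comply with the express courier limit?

Yes

The calcium hypochlorite has available-oxygen content 11 % by mass, which is ≥ 8.5 % by mass, so it is Group Z4 (Oxidizer).
The bleaching compound has available-oxygen content 15.6 % by mass, which is ≥ 8.5 % by mass, so it is Group Z4 (Oxidizer).
The bleaching compound has available-oxygen content 9.6 % by mass, which is ≥ 8.5 % by mass, so it is Group Z4 (Oxidizer).
Total Group Z4: 5 g + (three 2 g packs = 6 g) + 5 g = 16 g.
16 g ≤ 20 g (express courier limit, Group Z4) — within limit.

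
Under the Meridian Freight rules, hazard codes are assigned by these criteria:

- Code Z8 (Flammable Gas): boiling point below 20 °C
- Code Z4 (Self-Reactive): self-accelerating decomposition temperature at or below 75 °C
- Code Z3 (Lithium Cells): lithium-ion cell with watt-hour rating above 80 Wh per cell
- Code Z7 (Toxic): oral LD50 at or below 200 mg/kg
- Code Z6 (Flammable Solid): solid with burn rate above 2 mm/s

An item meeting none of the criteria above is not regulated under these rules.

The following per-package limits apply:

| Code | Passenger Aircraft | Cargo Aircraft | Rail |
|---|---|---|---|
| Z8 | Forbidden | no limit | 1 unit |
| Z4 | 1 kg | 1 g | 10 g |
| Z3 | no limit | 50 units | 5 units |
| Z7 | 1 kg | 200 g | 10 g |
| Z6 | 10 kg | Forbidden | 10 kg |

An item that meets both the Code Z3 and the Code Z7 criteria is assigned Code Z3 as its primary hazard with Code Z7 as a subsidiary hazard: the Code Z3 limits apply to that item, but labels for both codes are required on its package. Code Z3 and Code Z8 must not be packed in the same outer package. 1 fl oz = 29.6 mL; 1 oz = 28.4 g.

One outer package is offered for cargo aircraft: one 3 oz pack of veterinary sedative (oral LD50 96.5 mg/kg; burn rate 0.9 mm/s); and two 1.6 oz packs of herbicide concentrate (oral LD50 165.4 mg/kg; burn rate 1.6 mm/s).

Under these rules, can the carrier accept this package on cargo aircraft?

The veterinary sedative has oral LD50 96.5 mg/kg, which is ≤ 200 mg/kg, so it is Code Z7 (Toxic).
Oral LD50 165.4 mg/kg meets the Code Z7 criterion (Toxic), so the herbicide concentrate is Code Z7.
Total Code Z7: (one 3 oz pack = 85.2 g) + (two 1.6 oz packs = 90.88 g) = 176.08 g.
176.08 g ≤ 200 g (cargo aircraft limit, Code Z7) — within limit.

Yes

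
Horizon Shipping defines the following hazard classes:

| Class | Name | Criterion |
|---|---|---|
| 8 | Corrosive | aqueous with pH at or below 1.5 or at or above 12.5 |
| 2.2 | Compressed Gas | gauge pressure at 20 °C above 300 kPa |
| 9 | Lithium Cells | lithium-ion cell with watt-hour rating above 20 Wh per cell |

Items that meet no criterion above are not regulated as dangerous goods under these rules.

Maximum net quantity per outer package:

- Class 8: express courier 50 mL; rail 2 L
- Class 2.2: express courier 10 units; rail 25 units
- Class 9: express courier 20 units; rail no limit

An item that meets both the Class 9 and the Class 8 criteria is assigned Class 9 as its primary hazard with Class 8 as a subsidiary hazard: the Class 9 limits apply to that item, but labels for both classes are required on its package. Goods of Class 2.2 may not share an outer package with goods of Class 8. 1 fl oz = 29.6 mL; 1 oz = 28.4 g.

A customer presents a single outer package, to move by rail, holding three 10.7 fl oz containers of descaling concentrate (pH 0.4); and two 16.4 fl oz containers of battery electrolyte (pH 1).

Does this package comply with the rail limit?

The descaling concentrate has pH 0.4, which is ≤ 1.5, so it is Class 8 (Corrosive).
Battery electrolyte: pH 1 ≤ 1.5 → Class 8 (Corrosive).
Class 8 net quantity: (three 10.7 fl oz containers = 950.16 mL) + (two 16.4 fl oz containers = 970.88 mL) = 1921.04 mL.
1921.04 mL ≤ 2 L (rail limit, Class 8) — within limit.

Yes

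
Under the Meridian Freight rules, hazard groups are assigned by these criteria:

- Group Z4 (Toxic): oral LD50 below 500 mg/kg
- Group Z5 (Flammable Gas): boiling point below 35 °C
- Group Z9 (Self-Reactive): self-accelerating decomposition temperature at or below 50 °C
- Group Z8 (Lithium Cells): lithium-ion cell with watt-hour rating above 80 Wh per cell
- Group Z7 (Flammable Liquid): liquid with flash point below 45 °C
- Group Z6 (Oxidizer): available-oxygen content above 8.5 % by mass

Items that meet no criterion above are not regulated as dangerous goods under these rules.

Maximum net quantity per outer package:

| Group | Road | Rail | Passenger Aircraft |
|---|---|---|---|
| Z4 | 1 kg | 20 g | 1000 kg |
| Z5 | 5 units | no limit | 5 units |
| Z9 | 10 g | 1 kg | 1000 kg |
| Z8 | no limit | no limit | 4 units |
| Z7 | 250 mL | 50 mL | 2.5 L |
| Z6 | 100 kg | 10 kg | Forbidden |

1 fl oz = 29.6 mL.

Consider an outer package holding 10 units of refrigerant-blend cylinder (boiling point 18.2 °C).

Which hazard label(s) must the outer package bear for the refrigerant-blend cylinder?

Refrigerant-blend cylinder: boiling point 18.2 °C < 35 °C → Group Z5 (Flammable Gas).
Only the Group Z5 label is required.

Group Z5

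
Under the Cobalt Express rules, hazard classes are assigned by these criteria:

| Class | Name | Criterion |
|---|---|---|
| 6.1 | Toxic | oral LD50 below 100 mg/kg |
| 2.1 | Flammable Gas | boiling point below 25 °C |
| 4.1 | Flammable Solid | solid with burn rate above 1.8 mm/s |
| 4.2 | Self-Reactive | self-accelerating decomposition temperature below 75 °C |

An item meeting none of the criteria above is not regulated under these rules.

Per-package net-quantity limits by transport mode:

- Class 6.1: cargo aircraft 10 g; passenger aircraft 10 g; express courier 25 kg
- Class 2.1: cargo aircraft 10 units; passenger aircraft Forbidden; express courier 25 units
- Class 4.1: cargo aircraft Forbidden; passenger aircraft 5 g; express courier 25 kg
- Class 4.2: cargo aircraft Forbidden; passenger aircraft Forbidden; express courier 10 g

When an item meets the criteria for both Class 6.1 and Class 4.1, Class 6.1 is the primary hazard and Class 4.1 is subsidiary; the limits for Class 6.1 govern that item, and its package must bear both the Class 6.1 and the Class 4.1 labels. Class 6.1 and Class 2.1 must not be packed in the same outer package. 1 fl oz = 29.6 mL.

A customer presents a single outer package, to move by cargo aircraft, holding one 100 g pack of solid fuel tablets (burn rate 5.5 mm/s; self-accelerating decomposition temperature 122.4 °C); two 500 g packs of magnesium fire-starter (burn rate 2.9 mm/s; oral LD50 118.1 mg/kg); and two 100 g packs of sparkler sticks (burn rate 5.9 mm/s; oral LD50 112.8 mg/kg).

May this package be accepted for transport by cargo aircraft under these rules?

No

With burn rate 5.5 mm/s (> 1.8 mm/s), the solid fuel tablets fall in Class 4.1.
Burn rate 2.9 mm/s meets the Class 4.1 criterion (Flammable Solid), so the magnesium fire-starter is Class 4.1.
Sparkler sticks: burn rate 5.9 mm/s > 1.8 mm/s → Class 4.1 (Flammable Solid).
Total Class 4.1: 100 g + (two 500 g packs = 1 kg) + (two 100 g packs = 200 g) = 1.3 kg.
By cargo aircraft, Class 4.1 is Forbidden regardless of quantity.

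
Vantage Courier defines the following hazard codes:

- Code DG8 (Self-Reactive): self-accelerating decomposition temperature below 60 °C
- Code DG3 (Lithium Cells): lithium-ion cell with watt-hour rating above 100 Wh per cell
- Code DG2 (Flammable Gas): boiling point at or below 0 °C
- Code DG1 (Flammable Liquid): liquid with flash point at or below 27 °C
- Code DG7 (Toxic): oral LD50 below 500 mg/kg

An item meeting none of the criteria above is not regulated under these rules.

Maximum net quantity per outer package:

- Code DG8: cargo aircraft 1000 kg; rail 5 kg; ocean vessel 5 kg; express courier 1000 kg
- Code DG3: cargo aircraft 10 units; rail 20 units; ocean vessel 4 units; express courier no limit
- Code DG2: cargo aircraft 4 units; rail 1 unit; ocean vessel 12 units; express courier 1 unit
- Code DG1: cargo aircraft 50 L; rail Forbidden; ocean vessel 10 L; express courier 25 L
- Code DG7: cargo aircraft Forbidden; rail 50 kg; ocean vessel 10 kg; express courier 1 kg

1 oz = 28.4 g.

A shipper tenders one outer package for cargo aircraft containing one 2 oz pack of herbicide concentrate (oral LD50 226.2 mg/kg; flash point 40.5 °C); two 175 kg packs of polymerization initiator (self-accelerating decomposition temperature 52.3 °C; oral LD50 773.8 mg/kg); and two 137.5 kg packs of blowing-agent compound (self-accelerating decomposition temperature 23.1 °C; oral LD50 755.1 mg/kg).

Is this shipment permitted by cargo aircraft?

No

Oral LD50 226.2 mg/kg meets the Code DG7 criterion (Toxic), so the herbicide concentrate is Code DG7.
Self-accelerating decomposition temperature 52.3 °C meets the Code DG8 criterion (Self-Reactive), so the polymerization initiator is Code DG8.
With self-accelerating decomposition temperature 23.1 °C (< 60 °C), the blowing-agent compound falls in Code DG8.
Code DG8 net quantity: (two 175 kg packs = 350 kg) + (two 137.5 kg packs = 275 kg) = 625 kg.
625 kg is within the cargo aircraft limit of 1000 kg for Code DG8.
Code DG7 quantity: one 2 oz pack = 56.8 g.
By cargo aircraft, Code DG7 is Forbidden regardless of quantity.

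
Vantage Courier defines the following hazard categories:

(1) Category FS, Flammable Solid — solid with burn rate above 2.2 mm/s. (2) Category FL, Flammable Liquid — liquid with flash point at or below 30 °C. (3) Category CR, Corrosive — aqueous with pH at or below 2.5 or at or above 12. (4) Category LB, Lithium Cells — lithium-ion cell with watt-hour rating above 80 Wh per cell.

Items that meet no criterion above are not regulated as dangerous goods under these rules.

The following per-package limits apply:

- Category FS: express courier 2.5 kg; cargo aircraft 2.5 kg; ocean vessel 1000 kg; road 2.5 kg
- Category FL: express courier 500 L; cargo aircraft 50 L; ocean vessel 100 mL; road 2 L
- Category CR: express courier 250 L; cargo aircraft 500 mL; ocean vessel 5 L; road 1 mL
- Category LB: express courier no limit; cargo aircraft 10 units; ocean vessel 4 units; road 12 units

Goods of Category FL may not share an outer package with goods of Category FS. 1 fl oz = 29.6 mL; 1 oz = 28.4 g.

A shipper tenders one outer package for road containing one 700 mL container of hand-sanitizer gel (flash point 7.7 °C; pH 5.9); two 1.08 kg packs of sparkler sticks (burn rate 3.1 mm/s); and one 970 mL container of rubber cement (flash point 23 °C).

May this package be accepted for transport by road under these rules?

No

With flash point 7.7 °C (≤ 30 °C), the hand-sanitizer gel falls in Category FL.
Burn rate 3.1 mm/s meets the Category FS criterion (Flammable Solid), so the sparkler sticks are Category FS.
Flash point 23 °C meets the Category FL criterion (Flammable Liquid), so the rubber cement is Category FL.
Category FL net quantity: 700 mL + 970 mL = 1.67 L.
1.67 L is within the road limit of 2 L for Category FL.
Category FS quantity: two 1.08 kg packs = 2.16 kg.
2.16 kg ≤ 2.5 kg (road limit, Category FS) — within limit.
Category FL and Category FS may not share an outer package.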